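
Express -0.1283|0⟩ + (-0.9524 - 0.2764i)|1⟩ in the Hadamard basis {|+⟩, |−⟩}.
(-0.7642 - 0.1954i)|+⟩ + (0.5827 + 0.1954i)|−⟩

With |ψ⟩ = α|0⟩ + β|1⟩, the Hadamard-basis coefficients are ⟨+|ψ⟩ = (α + β)/√2 and ⟨−|ψ⟩ = (α − β)/√2.
Here α = -0.1283, β = (-0.9524 - 0.2764i): (α + β)/√2 = (-0.7642 - 0.1954i), (α − β)/√2 = (0.5827 + 0.1954i).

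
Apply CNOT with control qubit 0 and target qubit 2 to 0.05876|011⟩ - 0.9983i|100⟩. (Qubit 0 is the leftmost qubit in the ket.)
0.05876|011⟩ - 0.9983i|101⟩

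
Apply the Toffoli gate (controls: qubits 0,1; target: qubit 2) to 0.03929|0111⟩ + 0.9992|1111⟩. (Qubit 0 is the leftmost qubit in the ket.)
0.03929|0111⟩ + 0.9992|1101⟩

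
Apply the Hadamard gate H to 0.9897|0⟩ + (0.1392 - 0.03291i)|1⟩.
(0.7983 - 0.02327i)|0⟩ + (0.6014 + 0.02327i)|1⟩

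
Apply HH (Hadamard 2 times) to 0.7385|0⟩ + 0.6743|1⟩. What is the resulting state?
0.7385|0⟩ + 0.6743|1⟩

H² = I, so an even number of Hadamards cancels: H^2 = I and the state is unchanged.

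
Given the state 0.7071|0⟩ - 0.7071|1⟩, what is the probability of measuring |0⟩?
0.5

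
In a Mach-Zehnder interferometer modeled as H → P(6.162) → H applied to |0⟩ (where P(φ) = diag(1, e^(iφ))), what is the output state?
(0.9963 - 0.06044i)|0⟩ + (0.003667 + 0.06044i)|1⟩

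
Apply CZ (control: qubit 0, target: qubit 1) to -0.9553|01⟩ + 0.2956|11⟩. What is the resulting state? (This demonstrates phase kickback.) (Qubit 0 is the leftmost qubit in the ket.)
-0.9553|01⟩ - 0.2956|11⟩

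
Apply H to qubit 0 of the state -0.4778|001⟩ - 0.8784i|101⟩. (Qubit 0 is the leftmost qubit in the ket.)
(-0.3379 - 0.6211i)|001⟩ + (-0.3379 + 0.6211i)|101⟩

H on qubit 0 mixes each pair of kets that differ only in qubit 0: amplitudes (a, b) of (|…0…⟩, |…1…⟩) become ((a + b)/√2, (a − b)/√2). Kets absent from the input have amplitude 0.
(|001⟩, |101⟩): (a, b) = (-0.4778, -0.8784i) → ((-0.3379 - 0.6211i), (-0.3379 + 0.6211i))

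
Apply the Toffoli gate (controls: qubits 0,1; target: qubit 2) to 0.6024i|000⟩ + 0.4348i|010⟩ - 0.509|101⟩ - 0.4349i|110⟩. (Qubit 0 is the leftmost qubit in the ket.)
0.6024i|000⟩ + 0.4348i|010⟩ - 0.509|101⟩ - 0.4349i|111⟩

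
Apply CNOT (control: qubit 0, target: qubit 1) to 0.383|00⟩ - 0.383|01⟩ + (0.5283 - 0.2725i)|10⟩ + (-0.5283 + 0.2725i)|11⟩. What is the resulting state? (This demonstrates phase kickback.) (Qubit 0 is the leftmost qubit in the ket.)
0.383|00⟩ - 0.383|01⟩ + (-0.5283 + 0.2725i)|10⟩ + (0.5283 - 0.2725i)|11⟩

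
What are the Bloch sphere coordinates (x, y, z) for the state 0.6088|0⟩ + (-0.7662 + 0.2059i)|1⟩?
(-0.9329, 0.2507, -0.2588)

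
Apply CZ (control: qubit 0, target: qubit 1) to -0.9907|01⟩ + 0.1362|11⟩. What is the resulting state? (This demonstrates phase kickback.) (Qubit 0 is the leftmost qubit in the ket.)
-0.9907|01⟩ - 0.1362|11⟩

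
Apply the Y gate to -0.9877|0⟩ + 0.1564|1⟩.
-0.1564i|0⟩ - 0.9877i|1⟩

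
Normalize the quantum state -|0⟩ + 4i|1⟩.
-0.2425|0⟩ + 0.9701i|1⟩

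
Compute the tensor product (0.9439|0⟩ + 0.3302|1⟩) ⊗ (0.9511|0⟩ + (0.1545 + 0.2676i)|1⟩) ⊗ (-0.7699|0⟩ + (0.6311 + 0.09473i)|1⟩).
-0.6912|000⟩ + (0.5666 + 0.08504i)|001⟩ + (-0.1123 - 0.1945i)|010⟩ + (0.06811 + 0.1732i)|011⟩ - 0.2418|100⟩ + (0.1982 + 0.02975i)|101⟩ + (-0.03928 - 0.06803i)|110⟩ + (0.02383 + 0.0606i)|111⟩

amp(|b₁b₂…⟩) = product of the factor amplitudes for bits b₁, b₂, …; only kets whose every factor amplitude is nonzero survive.
|000⟩: (0.9439)(0.9511)(-0.7699) = -0.6912
|001⟩: (0.9439)(0.9511)(0.6311 + 0.09473i) = (0.5666 + 0.08504i)
|010⟩: (0.9439)(0.1545 + 0.2676i)(-0.7699) = (-0.1123 - 0.1945i)
|011⟩: (0.9439)(0.1545 + 0.2676i)(0.6311 + 0.09473i) = (0.06811 + 0.1732i)
|100⟩: (0.3302)(0.9511)(-0.7699) = -0.2418
|101⟩: (0.3302)(0.9511)(0.6311 + 0.09473i) = (0.1982 + 0.02975i)
|110⟩: (0.3302)(0.1545 + 0.2676i)(-0.7699) = (-0.03928 - 0.06803i)
|111⟩: (0.3302)(0.1545 + 0.2676i)(0.6311 + 0.09473i) = (0.02383 + 0.0606i)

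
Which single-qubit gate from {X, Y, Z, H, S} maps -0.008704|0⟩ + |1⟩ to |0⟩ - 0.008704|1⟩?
X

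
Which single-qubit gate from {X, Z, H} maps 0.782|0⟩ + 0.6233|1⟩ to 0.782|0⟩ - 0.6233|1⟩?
Z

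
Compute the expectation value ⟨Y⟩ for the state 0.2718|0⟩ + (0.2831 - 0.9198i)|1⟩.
-0.5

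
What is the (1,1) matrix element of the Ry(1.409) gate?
0.7619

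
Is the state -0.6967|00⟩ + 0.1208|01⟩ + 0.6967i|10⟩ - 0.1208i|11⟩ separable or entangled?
Separable

Writing the state as a|00⟩ + b|01⟩ + c|10⟩ + d|11⟩, it is a product state iff ad − bc = 0.
Here (a, b, c, d) = (-0.6967, 0.1208, 0.6967i, -0.1208i): ad − bc = (-0.6967)(-0.1208i) − (0.1208)(0.6967i) = 0, so the state is separable.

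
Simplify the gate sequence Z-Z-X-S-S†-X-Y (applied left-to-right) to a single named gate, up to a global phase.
Y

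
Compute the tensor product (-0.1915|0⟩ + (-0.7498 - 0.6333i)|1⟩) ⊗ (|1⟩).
-0.1915|01⟩ + (-0.7498 - 0.6333i)|11⟩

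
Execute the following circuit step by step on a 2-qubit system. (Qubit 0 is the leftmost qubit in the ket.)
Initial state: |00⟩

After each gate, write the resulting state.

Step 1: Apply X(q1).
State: |01⟩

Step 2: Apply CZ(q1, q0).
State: |01⟩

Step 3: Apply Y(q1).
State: -i|00⟩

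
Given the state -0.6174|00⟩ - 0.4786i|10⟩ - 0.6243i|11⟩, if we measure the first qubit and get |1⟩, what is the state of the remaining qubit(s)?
-0.6084i|0⟩ - 0.7936i|1⟩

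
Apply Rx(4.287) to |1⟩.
-0.8404i|0⟩ - 0.5419|1⟩

Rx(4.287) = [[cos(θ/2), −i·sin(θ/2)], [−i·sin(θ/2), cos(θ/2)]]; θ = 4.287, cos(θ/2) ≈ -0.541906, sin(θ/2) ≈ 0.840439.
With a = amp(|0⟩) = 0 and b = amp(|1⟩) = 1:
new amp(|0⟩) = (-0.541906)·a + (-0.840439i)·b = -0.8404i
new amp(|1⟩) = (-0.840439i)·a + (-0.541906)·b = -0.5419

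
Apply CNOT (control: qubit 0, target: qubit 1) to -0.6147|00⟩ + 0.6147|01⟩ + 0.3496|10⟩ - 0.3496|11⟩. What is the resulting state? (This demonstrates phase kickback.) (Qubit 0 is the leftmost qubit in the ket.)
-0.6147|00⟩ + 0.6147|01⟩ - 0.3496|10⟩ + 0.3496|11⟩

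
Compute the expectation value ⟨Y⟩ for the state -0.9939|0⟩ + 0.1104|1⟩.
0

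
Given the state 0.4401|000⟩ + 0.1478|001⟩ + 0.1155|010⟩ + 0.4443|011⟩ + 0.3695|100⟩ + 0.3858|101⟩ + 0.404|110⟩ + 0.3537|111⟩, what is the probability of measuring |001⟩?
0.02184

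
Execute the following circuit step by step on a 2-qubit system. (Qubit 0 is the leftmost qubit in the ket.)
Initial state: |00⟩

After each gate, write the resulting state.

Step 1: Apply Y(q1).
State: i|01⟩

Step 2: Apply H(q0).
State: (1/√2)i|01⟩ + (1/√2)i|11⟩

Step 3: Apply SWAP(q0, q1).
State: (1/√2)i|10⟩ + (1/√2)i|11⟩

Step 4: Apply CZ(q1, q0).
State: (1/√2)i|10⟩ - (1/√2)i|11⟩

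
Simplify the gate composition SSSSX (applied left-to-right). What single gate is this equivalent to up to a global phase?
X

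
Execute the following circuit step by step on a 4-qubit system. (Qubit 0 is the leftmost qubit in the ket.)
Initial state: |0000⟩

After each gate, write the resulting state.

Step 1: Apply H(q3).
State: 1/√2|0000⟩ + 1/√2|0001⟩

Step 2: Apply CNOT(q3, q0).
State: 1/√2|0000⟩ + 1/√2|1001⟩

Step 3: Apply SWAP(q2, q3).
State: 1/√2|0000⟩ + 1/√2|1010⟩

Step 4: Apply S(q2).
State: 1/√2|0000⟩ + (1/√2)i|1010⟩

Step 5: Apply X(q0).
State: (1/√2)i|0010⟩ + 1/√2|1000⟩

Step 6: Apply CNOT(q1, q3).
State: (1/√2)i|0010⟩ + 1/√2|1000⟩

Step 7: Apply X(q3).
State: (1/√2)i|0011⟩ + 1/√2|1001⟩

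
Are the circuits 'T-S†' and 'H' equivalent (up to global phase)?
No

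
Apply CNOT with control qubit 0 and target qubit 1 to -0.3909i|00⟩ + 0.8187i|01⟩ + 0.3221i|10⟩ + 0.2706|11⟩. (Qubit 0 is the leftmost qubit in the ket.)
-0.3909i|00⟩ + 0.8187i|01⟩ + 0.2706|10⟩ + 0.3221i|11⟩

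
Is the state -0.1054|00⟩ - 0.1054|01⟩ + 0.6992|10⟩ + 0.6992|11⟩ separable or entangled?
Separable

Writing the state as a|00⟩ + b|01⟩ + c|10⟩ + d|11⟩, it is a product state iff ad − bc = 0.
Here (a, b, c, d) = (-0.1054, -0.1054, 0.6992, 0.6992): ad − bc = (-0.1054)(0.6992) − (-0.1054)(0.6992) = 0, so the state is separable.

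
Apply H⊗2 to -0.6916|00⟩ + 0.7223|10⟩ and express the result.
0.01535|00⟩ + 0.01535|01⟩ - 0.707|10⟩ - 0.707|11⟩

H⊗2 gives amp(|y⟩) = (1/2) Σ_x (−1)^(x·y) amp(|x⟩), where x·y is the number of positions in which both x and y have a 1.
|00⟩: (-0.6916 + 0.7223)/2 = 0.01535
|01⟩: (-0.6916 + 0.7223)/2 = 0.01535
|10⟩: (-0.6916 - 0.7223)/2 = -0.707
|11⟩: (-0.6916 - 0.7223)/2 = -0.707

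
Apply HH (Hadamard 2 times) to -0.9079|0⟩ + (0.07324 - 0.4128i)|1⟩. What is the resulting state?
-0.9079|0⟩ + (0.07324 - 0.4128i)|1⟩

H² = I, so an even number of Hadamards cancels: H^2 = I and the state is unchanged.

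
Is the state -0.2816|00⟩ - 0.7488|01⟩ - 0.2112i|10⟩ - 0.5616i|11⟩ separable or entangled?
Separable

Writing the state as a|00⟩ + b|01⟩ + c|10⟩ + d|11⟩, it is a product state iff ad − bc = 0.
Here (a, b, c, d) = (-0.2816, -0.7488, -0.2112i, -0.5616i): ad − bc = (-0.2816)(-0.5616i) − (-0.7488)(-0.2112i) = 0, so the state is separable.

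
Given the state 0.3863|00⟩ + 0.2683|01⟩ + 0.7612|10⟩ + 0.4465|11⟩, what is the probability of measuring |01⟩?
0.07198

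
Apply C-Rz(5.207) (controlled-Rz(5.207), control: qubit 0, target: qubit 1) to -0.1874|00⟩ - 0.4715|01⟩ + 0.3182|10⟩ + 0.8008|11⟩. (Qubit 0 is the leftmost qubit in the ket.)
-0.1874|00⟩ - 0.4715|01⟩ + (-0.2732 - 0.1631i)|10⟩ + (-0.6876 + 0.4104i)|11⟩

C-Rz(5.207) leaves the control-|0⟩ kets |00⟩, |01⟩ unchanged and applies Rz(5.207) to qubit 1 on the control-|1⟩ pair (|10⟩, |11⟩).
Rz(5.207) = [[e^(−iθ/2), 0], [0, e^(iθ/2)]] with e^(±iθ/2) = cos(θ/2) ± i·sin(θ/2); θ = 5.207, cos(θ/2) ≈ -0.858688, sin(θ/2) ≈ 0.512499.
With a = amp(|10⟩) = 0.3182 and b = amp(|11⟩) = 0.8008:
new amp(|10⟩) = (-0.858688 - 0.512499i)·a = (-0.2732 - 0.1631i)
new amp(|11⟩) = (-0.858688 + 0.512499i)·b = (-0.6876 + 0.4104i)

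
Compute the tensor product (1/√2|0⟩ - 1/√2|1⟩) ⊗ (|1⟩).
1/√2|01⟩ - 1/√2|11⟩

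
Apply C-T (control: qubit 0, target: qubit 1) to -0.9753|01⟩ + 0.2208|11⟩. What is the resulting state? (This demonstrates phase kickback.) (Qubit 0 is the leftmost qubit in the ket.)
-0.9753|01⟩ + (0.1561 + 0.1561i)|11⟩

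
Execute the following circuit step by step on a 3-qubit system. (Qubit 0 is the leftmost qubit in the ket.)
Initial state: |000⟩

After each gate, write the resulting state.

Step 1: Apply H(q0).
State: 1/√2|000⟩ + 1/√2|100⟩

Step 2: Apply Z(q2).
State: 1/√2|000⟩ + 1/√2|100⟩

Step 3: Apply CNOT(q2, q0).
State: 1/√2|000⟩ + 1/√2|100⟩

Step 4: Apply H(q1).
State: 1/2|000⟩ + 1/2|010⟩ + 1/2|100⟩ + 1/2|110⟩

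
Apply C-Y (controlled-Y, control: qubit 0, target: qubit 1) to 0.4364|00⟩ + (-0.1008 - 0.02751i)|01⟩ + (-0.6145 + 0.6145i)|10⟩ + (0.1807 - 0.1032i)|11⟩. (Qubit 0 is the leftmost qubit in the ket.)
0.4364|00⟩ + (-0.1008 - 0.02751i)|01⟩ + (-0.1032 - 0.1807i)|10⟩ + (-0.6145 - 0.6145i)|11⟩

C-Y leaves the control-|0⟩ kets |00⟩, |01⟩ unchanged and applies Y to qubit 1 on the control-|1⟩ pair (|10⟩, |11⟩).
Y = [[0, -i], [i, 0]].
With a = amp(|10⟩) = (-0.6145 + 0.6145i) and b = amp(|11⟩) = (0.1807 - 0.1032i):
new amp(|10⟩) = (-i)·b = (-0.1032 - 0.1807i)
new amp(|11⟩) = (i)·a = (-0.6145 - 0.6145i)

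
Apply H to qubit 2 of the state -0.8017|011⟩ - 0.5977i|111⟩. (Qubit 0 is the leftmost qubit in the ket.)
-0.5669|010⟩ + 0.5669|011⟩ - 0.4226i|110⟩ + 0.4226i|111⟩

H on qubit 2 mixes each pair of kets that differ only in qubit 2: amplitudes (a, b) of (|…0…⟩, |…1…⟩) become ((a + b)/√2, (a − b)/√2). Kets absent from the input have amplitude 0.
(|010⟩, |011⟩): (a, b) = (0, -0.8017) → (-0.5669, 0.5669)
(|110⟩, |111⟩): (a, b) = (0, -0.5977i) → (-0.4226i, 0.4226i)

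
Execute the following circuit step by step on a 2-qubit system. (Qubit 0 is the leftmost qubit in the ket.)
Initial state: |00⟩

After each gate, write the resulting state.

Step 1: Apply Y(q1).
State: i|01⟩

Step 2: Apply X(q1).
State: i|00⟩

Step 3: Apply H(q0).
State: (1/√2)i|00⟩ + (1/√2)i|10⟩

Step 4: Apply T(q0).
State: (1/√2)i|00⟩ + (-1/2 + (1/2)i)|10⟩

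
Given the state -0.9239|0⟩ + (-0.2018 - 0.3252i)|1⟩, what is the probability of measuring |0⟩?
0.8536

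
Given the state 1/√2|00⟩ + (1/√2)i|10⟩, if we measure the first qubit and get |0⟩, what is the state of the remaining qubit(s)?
|0⟩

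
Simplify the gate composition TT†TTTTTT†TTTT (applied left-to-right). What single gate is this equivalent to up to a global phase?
I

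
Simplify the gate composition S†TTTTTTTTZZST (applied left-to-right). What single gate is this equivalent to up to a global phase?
T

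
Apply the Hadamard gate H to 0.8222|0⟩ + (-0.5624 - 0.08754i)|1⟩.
(0.1837 - 0.0619i)|0⟩ + (0.9791 + 0.0619i)|1⟩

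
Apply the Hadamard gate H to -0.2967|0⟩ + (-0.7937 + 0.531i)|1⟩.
(-0.771 + 0.3755i)|0⟩ + (0.3514 - 0.3755i)|1⟩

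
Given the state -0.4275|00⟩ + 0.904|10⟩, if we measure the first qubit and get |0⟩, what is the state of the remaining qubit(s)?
-|0⟩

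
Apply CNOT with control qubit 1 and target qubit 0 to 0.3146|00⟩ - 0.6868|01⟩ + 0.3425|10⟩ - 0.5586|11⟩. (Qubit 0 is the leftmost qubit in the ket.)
0.3146|00⟩ - 0.5586|01⟩ + 0.3425|10⟩ - 0.6868|11⟩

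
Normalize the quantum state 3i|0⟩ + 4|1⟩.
0.6i|0⟩ + 0.8|1⟩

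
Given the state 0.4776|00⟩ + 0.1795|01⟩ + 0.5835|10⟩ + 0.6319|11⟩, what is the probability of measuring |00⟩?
0.2281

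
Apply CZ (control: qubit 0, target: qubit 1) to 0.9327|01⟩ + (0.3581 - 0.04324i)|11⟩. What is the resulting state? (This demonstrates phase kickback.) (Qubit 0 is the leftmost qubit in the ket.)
0.9327|01⟩ + (-0.3581 + 0.04324i)|11⟩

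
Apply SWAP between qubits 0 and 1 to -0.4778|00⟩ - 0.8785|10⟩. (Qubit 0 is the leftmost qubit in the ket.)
-0.4778|00⟩ - 0.8785|01⟩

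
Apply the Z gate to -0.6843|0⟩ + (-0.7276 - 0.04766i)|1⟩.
-0.6843|0⟩ + (0.7276 + 0.04766i)|1⟩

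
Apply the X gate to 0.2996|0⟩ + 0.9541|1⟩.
0.9541|0⟩ + 0.2996|1⟩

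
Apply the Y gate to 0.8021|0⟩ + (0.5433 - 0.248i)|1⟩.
(-0.248 - 0.5433i)|0⟩ + 0.8021i|1⟩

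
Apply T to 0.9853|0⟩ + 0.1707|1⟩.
0.9853|0⟩ + (0.1207 + 0.1207i)|1⟩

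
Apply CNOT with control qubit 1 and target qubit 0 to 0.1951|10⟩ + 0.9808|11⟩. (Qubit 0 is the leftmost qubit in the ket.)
0.9808|01⟩ + 0.1951|10⟩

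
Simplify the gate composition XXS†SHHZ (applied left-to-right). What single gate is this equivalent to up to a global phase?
Z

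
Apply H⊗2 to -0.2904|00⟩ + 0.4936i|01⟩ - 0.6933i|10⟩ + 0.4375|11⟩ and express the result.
(0.07355 - 0.09985i)|00⟩ + (-0.364 - 0.5935i)|01⟩ + (-0.364 + 0.5935i)|10⟩ + (0.07355 + 0.09985i)|11⟩

H⊗2 gives amp(|y⟩) = (1/2) Σ_x (−1)^(x·y) amp(|x⟩), where x·y is the number of positions in which both x and y have a 1.
|00⟩: (-0.2904 + 0.4936i - 0.6933i + 0.4375)/2 = (0.07355 - 0.09985i)
|01⟩: (-0.2904 - 0.4936i - 0.6933i - 0.4375)/2 = (-0.364 - 0.5935i)
|10⟩: (-0.2904 + 0.4936i + 0.6933i - 0.4375)/2 = (-0.364 + 0.5935i)
|11⟩: (-0.2904 - 0.4936i + 0.6933i + 0.4375)/2 = (0.07355 + 0.09985i)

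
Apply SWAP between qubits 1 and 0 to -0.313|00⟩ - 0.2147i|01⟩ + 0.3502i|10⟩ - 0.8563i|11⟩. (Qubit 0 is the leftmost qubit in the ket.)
-0.313|00⟩ + 0.3502i|01⟩ - 0.2147i|10⟩ - 0.8563i|11⟩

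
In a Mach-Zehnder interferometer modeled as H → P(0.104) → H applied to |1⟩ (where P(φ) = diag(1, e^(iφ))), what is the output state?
(0.002702 - 0.05191i)|0⟩ + (0.9973 + 0.05191i)|1⟩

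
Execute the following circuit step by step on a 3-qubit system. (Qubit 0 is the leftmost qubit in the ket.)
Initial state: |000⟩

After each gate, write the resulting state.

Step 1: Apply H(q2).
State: 1/√2|000⟩ + 1/√2|001⟩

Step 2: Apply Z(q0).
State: 1/√2|000⟩ + 1/√2|001⟩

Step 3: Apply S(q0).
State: 1/√2|000⟩ + 1/√2|001⟩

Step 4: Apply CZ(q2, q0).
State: 1/√2|000⟩ + 1/√2|001⟩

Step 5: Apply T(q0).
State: 1/√2|000⟩ + 1/√2|001⟩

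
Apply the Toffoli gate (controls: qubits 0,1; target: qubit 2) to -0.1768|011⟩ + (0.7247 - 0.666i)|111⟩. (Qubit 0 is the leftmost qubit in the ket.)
-0.1768|011⟩ + (0.7247 - 0.666i)|110⟩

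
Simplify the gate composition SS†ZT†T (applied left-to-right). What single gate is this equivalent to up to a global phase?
Z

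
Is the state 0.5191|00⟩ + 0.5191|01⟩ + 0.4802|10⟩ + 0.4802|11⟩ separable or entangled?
Separable

Writing the state as a|00⟩ + b|01⟩ + c|10⟩ + d|11⟩, it is a product state iff ad − bc = 0.
Here (a, b, c, d) = (0.5191, 0.5191, 0.4802, 0.4802): ad − bc = (0.5191)(0.4802) − (0.5191)(0.4802) = 0, so the state is separable.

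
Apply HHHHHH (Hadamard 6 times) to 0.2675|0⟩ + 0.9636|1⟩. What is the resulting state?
0.2675|0⟩ + 0.9636|1⟩

H² = I, so an even number of Hadamards cancels: H^6 = I and the state is unchanged.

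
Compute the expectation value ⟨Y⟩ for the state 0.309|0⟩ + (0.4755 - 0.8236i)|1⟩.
-0.509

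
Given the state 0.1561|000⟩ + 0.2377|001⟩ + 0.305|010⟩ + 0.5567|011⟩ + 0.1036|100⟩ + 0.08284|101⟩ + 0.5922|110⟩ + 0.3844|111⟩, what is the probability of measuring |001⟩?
0.0565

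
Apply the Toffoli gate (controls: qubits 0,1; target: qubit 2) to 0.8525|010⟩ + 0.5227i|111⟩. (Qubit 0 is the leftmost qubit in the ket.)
0.8525|010⟩ + 0.5227i|110⟩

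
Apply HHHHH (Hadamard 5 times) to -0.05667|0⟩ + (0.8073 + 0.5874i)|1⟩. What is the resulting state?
(0.5308 + 0.4154i)|0⟩ + (-0.6109 - 0.4154i)|1⟩

H² = I, so H^5 = H: a single Hadamard. With (a, b) = (-0.05667, (0.8073 + 0.5874i)), H gives ((a + b)/√2, (a − b)/√2) = ((0.5308 + 0.4154i), (-0.6109 - 0.4154i)).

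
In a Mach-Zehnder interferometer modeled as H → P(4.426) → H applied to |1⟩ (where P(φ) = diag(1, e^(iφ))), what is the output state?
(0.6412 + 0.4796i)|0⟩ + (0.3588 - 0.4796i)|1⟩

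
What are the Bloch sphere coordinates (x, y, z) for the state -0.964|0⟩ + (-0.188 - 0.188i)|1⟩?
(0.3625, 0.3625, 0.8586)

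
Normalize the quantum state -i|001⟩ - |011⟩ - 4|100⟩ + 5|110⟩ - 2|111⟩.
-0.1459i|001⟩ - 0.1459|011⟩ - 0.5835|100⟩ + 0.7293|110⟩ - 0.2917|111⟩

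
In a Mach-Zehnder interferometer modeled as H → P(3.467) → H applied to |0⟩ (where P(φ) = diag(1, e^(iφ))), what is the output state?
(0.02624 - 0.1598i)|0⟩ + (0.9738 + 0.1598i)|1⟩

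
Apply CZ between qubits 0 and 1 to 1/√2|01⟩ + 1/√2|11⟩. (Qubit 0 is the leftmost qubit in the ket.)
1/√2|01⟩ - 1/√2|11⟩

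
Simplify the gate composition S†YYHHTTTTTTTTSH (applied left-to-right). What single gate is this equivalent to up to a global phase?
H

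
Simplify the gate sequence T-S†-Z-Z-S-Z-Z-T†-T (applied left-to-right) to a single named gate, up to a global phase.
T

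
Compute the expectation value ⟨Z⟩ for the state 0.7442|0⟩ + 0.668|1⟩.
0.1076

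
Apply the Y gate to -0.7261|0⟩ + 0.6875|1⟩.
-0.6875i|0⟩ - 0.7261i|1⟩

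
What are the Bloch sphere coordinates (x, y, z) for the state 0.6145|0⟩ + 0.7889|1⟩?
(0.9696, 0, -0.2448)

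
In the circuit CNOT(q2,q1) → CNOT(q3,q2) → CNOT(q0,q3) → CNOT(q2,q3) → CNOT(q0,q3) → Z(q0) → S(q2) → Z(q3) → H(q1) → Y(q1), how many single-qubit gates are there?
5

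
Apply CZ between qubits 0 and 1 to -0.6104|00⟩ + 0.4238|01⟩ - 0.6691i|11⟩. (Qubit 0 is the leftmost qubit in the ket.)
-0.6104|00⟩ + 0.4238|01⟩ + 0.6691i|11⟩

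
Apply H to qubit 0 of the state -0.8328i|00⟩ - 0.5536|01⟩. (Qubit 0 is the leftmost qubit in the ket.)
-0.5889i|00⟩ - 0.3915|01⟩ - 0.5889i|10⟩ - 0.3915|11⟩

H on qubit 0 mixes each pair of kets that differ only in qubit 0: amplitudes (a, b) of (|…0…⟩, |…1…⟩) become ((a + b)/√2, (a − b)/√2). Kets absent from the input have amplitude 0.
(|00⟩, |10⟩): (a, b) = (-0.8328i, 0) → (-0.5889i, -0.5889i)
(|01⟩, |11⟩): (a, b) = (-0.5536, 0) → (-0.3915, -0.3915)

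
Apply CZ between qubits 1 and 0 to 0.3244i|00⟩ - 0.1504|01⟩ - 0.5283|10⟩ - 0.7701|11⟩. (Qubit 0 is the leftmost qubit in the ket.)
0.3244i|00⟩ - 0.1504|01⟩ - 0.5283|10⟩ + 0.7701|11⟩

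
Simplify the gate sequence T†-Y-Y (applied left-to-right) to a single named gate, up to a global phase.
T†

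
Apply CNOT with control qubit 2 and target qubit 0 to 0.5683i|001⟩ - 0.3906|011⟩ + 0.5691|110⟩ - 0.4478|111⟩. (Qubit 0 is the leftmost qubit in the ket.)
-0.4478|011⟩ + 0.5683i|101⟩ + 0.5691|110⟩ - 0.3906|111⟩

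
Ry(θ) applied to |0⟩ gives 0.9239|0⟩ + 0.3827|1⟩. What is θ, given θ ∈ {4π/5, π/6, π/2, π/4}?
π/4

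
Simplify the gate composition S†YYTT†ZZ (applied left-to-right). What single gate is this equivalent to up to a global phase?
S†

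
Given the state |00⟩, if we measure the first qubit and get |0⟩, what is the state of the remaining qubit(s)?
|0⟩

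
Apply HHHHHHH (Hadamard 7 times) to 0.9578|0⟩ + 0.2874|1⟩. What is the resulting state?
0.8805|0⟩ + 0.474|1⟩

H² = I, so H^7 = H: a single Hadamard. With (a, b) = (0.9578, 0.2874), H gives ((a + b)/√2, (a − b)/√2) = (0.8805, 0.474).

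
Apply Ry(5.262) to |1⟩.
-0.4887|0⟩ - 0.8725|1⟩

Ry(5.262) = [[cos(θ/2), −sin(θ/2)], [sin(θ/2), cos(θ/2)]]; θ = 5.262, cos(θ/2) ≈ -0.872455, sin(θ/2) ≈ 0.488694.
With a = amp(|0⟩) = 0 and b = amp(|1⟩) = 1:
new amp(|0⟩) = (-0.872455)·a + (-0.488694)·b = -0.4887
new amp(|1⟩) = (0.488694)·a + (-0.872455)·b = -0.8725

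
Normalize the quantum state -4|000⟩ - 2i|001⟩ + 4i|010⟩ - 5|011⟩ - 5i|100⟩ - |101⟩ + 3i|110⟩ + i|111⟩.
-0.4061|000⟩ - 0.2031i|001⟩ + 0.4061i|010⟩ - 0.5077|011⟩ - 0.5077i|100⟩ - 0.1015|101⟩ + 0.3046i|110⟩ + 0.1015i|111⟩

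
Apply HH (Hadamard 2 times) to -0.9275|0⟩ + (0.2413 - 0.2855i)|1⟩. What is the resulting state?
-0.9275|0⟩ + (0.2413 - 0.2855i)|1⟩

H² = I, so an even number of Hadamards cancels: H^2 = I and the state is unchanged.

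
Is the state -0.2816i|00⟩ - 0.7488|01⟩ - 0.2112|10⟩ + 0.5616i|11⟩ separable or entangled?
Separable

Writing the state as a|00⟩ + b|01⟩ + c|10⟩ + d|11⟩, it is a product state iff ad − bc = 0.
Here (a, b, c, d) = (-0.2816i, -0.7488, -0.2112, 0.5616i): ad − bc = (-0.2816i)(0.5616i) − (-0.7488)(-0.2112) = 0, so the state is separable.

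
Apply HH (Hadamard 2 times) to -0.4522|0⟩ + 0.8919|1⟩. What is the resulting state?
-0.4522|0⟩ + 0.8919|1⟩

H² = I, so an even number of Hadamards cancels: H^2 = I and the state is unchanged.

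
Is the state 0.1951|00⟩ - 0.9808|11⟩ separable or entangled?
Entangled

Writing the state as a|00⟩ + b|01⟩ + c|10⟩ + d|11⟩, it is a product state iff ad − bc = 0.
Here (a, b, c, d) = (0.1951, 0, 0, -0.9808): ad − bc = (0.1951)(-0.9808) − (0)(0) = -0.1914 ≠ 0, so the state is entangled.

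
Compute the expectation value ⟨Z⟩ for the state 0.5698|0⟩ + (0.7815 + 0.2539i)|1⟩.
-0.3505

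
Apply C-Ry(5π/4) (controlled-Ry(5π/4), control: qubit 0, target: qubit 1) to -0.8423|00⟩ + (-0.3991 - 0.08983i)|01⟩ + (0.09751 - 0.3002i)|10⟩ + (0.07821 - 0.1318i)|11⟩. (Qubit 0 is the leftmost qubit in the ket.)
-0.8423|00⟩ + (-0.3991 - 0.08983i)|01⟩ + (-0.1096 + 0.2366i)|10⟩ + (0.06016 - 0.2269i)|11⟩

C-Ry(5π/4) leaves the control-|0⟩ kets |00⟩, |01⟩ unchanged and applies Ry(5π/4) to qubit 1 on the control-|1⟩ pair (|10⟩, |11⟩).
Ry(5π/4) = [[cos(θ/2), −sin(θ/2)], [sin(θ/2), cos(θ/2)]]; θ = 5π/4, cos(θ/2) ≈ -0.382683, sin(θ/2) ≈ 0.92388.
With a = amp(|10⟩) = (0.09751 - 0.3002i) and b = amp(|11⟩) = (0.07821 - 0.1318i):
new amp(|10⟩) = (-0.382683)·a + (-0.92388)·b = (-0.1096 + 0.2366i)
new amp(|11⟩) = (0.92388)·a + (-0.382683)·b = (0.06016 - 0.2269i)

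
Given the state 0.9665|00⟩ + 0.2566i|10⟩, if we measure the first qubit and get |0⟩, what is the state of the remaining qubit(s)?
|0⟩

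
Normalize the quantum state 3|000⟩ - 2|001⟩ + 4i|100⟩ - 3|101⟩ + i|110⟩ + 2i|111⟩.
0.4575|000⟩ - 0.305|001⟩ + 0.61i|100⟩ - 0.4575|101⟩ + 0.1525i|110⟩ + 0.305i|111⟩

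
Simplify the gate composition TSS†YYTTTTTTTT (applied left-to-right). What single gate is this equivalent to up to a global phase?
T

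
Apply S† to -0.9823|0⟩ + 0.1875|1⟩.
-0.9823|0⟩ - 0.1875i|1⟩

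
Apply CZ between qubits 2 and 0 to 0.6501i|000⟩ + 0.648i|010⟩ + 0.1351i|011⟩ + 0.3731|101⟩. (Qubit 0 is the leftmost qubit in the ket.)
0.6501i|000⟩ + 0.648i|010⟩ + 0.1351i|011⟩ - 0.3731|101⟩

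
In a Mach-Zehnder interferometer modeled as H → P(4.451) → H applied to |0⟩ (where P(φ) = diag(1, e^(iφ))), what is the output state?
(0.3708 - 0.483i)|0⟩ + (0.6292 + 0.483i)|1⟩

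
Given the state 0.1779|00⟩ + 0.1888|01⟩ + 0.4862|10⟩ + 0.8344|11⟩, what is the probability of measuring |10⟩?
0.2364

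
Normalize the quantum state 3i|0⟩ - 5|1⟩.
0.5145i|0⟩ - 0.8575|1⟩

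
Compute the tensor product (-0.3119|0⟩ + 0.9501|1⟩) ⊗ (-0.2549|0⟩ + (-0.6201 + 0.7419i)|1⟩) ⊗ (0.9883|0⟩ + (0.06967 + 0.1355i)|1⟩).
0.07857|000⟩ + (0.005539 + 0.01077i)|001⟩ + (0.1911 - 0.2287i)|010⟩ + (0.04483 + 0.01009i)|011⟩ - 0.2393|100⟩ + (-0.01687 - 0.03282i)|101⟩ + (-0.5823 + 0.6966i)|110⟩ + (-0.1366 - 0.03072i)|111⟩

amp(|b₁b₂…⟩) = product of the factor amplitudes for bits b₁, b₂, …; only kets whose every factor amplitude is nonzero survive.
|000⟩: (-0.3119)(-0.2549)(0.9883) = 0.07857
|001⟩: (-0.3119)(-0.2549)(0.06967 + 0.1355i) = (0.005539 + 0.01077i)
|010⟩: (-0.3119)(-0.6201 + 0.7419i)(0.9883) = (0.1911 - 0.2287i)
|011⟩: (-0.3119)(-0.6201 + 0.7419i)(0.06967 + 0.1355i) = (0.04483 + 0.01009i)
|100⟩: (0.9501)(-0.2549)(0.9883) = -0.2393
|101⟩: (0.9501)(-0.2549)(0.06967 + 0.1355i) = (-0.01687 - 0.03282i)
|110⟩: (0.9501)(-0.6201 + 0.7419i)(0.9883) = (-0.5823 + 0.6966i)
|111⟩: (0.9501)(-0.6201 + 0.7419i)(0.06967 + 0.1355i) = (-0.1366 - 0.03072i)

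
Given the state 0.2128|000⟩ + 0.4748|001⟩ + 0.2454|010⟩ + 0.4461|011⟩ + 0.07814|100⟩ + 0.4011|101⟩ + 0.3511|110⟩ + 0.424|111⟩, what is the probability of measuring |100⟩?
0.006106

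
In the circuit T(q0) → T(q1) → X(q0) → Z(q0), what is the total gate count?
4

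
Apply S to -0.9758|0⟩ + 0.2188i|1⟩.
-0.9758|0⟩ - 0.2188|1⟩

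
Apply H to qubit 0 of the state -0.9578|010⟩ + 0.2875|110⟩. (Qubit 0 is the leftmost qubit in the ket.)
-0.474|010⟩ - 0.8806|110⟩

H on qubit 0 mixes each pair of kets that differ only in qubit 0: amplitudes (a, b) of (|…0…⟩, |…1…⟩) become ((a + b)/√2, (a − b)/√2). Kets absent from the input have amplitude 0.
(|010⟩, |110⟩): (a, b) = (-0.9578, 0.2875) → (-0.474, -0.8806)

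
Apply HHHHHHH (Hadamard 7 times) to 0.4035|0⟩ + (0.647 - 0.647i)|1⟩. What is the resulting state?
(0.7428 - 0.4575i)|0⟩ + (-0.1722 + 0.4575i)|1⟩

H² = I, so H^7 = H: a single Hadamard. With (a, b) = (0.4035, (0.647 - 0.647i)), H gives ((a + b)/√2, (a − b)/√2) = ((0.7428 - 0.4575i), (-0.1722 + 0.4575i)).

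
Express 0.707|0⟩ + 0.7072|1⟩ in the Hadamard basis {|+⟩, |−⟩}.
|+⟩ - 0.0001414|−⟩

With |ψ⟩ = α|0⟩ + β|1⟩, the Hadamard-basis coefficients are ⟨+|ψ⟩ = (α + β)/√2 and ⟨−|ψ⟩ = (α − β)/√2.
Here α = 0.707, β = 0.7072: (α + β)/√2 = 1, (α − β)/√2 = -0.0001414.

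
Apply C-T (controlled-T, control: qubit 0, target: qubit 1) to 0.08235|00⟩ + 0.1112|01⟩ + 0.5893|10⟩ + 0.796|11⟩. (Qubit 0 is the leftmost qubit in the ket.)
0.08235|00⟩ + 0.1112|01⟩ + 0.5893|10⟩ + (0.5629 + 0.5629i)|11⟩

C-T leaves the control-|0⟩ kets |00⟩, |01⟩ unchanged and applies T to qubit 1 on the control-|1⟩ pair (|10⟩, |11⟩).
T = [[1, 0], [0, (1/√2 + (1/√2)i)]].
With a = amp(|10⟩) = 0.5893 and b = amp(|11⟩) = 0.796:
new amp(|10⟩) = (1)·a = 0.5893
new amp(|11⟩) = (1/√2 + (1/√2)i)·b = (0.5629 + 0.5629i)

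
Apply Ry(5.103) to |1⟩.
-0.5564|0⟩ - 0.8309|1⟩

Ry(5.103) = [[cos(θ/2), −sin(θ/2)], [sin(θ/2), cos(θ/2)]]; θ = 5.103, cos(θ/2) ≈ -0.830889, sin(θ/2) ≈ 0.556438.
With a = amp(|0⟩) = 0 and b = amp(|1⟩) = 1:
new amp(|0⟩) = (-0.830889)·a + (-0.556438)·b = -0.5564
new amp(|1⟩) = (0.556438)·a + (-0.830889)·b = -0.8309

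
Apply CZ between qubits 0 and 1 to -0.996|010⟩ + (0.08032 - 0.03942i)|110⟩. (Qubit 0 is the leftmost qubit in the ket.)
-0.996|010⟩ + (-0.08032 + 0.03942i)|110⟩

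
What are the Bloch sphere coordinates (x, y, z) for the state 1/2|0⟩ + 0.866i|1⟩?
(0, 0.866, -0.5)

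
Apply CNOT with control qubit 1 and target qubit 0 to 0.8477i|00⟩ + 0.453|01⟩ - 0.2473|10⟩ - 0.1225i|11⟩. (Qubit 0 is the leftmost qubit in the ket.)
0.8477i|00⟩ - 0.1225i|01⟩ - 0.2473|10⟩ + 0.453|11⟩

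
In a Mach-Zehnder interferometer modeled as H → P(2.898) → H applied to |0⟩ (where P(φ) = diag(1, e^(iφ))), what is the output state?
(0.01476 + 0.1206i)|0⟩ + (0.9852 - 0.1206i)|1⟩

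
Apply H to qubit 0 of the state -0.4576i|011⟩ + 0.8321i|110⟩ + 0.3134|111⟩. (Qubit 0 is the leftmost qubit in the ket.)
0.5884i|010⟩ + (0.2216 - 0.3236i)|011⟩ - 0.5884i|110⟩ + (-0.2216 - 0.3236i)|111⟩

H on qubit 0 mixes each pair of kets that differ only in qubit 0: amplitudes (a, b) of (|…0…⟩, |…1…⟩) become ((a + b)/√2, (a − b)/√2). Kets absent from the input have amplitude 0.
(|010⟩, |110⟩): (a, b) = (0, 0.8321i) → (0.5884i, -0.5884i)
(|011⟩, |111⟩): (a, b) = (-0.4576i, 0.3134) → ((0.2216 - 0.3236i), (-0.2216 - 0.3236i))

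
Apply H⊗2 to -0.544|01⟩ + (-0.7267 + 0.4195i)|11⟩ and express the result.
(-0.6354 + 0.2098i)|00⟩ + (0.6354 - 0.2098i)|01⟩ + (0.09135 - 0.2098i)|10⟩ + (-0.09135 + 0.2098i)|11⟩

H⊗2 gives amp(|y⟩) = (1/2) Σ_x (−1)^(x·y) amp(|x⟩), where x·y is the number of positions in which both x and y have a 1.
|00⟩: (-0.544 + (-0.7267 + 0.4195i))/2 = (-0.6354 + 0.2098i)
|01⟩: (0.544 - (-0.7267 + 0.4195i))/2 = (0.6354 - 0.2098i)
|10⟩: (-0.544 - (-0.7267 + 0.4195i))/2 = (0.09135 - 0.2098i)
|11⟩: (0.544 + (-0.7267 + 0.4195i))/2 = (-0.09135 + 0.2098i)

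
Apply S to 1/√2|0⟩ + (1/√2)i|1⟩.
1/√2|0⟩ - 1/√2|1⟩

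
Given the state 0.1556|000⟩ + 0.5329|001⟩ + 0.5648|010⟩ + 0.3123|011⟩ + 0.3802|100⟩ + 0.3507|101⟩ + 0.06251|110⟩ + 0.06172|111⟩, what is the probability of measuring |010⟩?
0.319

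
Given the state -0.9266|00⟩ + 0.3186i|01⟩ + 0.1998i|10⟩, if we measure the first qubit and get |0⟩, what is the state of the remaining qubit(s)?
-0.9457|0⟩ + 0.3252i|1⟩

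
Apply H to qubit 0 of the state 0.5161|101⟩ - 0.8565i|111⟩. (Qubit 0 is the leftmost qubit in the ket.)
0.3649|001⟩ - 0.6056i|011⟩ - 0.3649|101⟩ + 0.6056i|111⟩

H on qubit 0 mixes each pair of kets that differ only in qubit 0: amplitudes (a, b) of (|…0…⟩, |…1…⟩) become ((a + b)/√2, (a − b)/√2). Kets absent from the input have amplitude 0.
(|001⟩, |101⟩): (a, b) = (0, 0.5161) → (0.3649, -0.3649)
(|011⟩, |111⟩): (a, b) = (0, -0.8565i) → (-0.6056i, 0.6056i)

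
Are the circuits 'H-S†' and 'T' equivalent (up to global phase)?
No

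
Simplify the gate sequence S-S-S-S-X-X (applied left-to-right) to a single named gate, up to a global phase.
I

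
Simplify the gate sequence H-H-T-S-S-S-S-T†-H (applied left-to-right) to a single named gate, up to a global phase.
H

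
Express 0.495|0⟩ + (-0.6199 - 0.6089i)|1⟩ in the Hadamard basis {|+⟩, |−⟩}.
(-0.08832 - 0.4306i)|+⟩ + (0.7884 + 0.4306i)|−⟩

With |ψ⟩ = α|0⟩ + β|1⟩, the Hadamard-basis coefficients are ⟨+|ψ⟩ = (α + β)/√2 and ⟨−|ψ⟩ = (α − β)/√2.
Here α = 0.495, β = (-0.6199 - 0.6089i): (α + β)/√2 = (-0.08832 - 0.4306i), (α − β)/√2 = (0.7884 + 0.4306i).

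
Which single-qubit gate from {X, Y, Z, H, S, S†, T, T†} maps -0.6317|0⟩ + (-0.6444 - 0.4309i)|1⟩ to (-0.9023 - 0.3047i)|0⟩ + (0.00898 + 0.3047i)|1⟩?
H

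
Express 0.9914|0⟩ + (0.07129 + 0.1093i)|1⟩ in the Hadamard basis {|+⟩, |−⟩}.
(0.7514 + 0.07729i)|+⟩ + (0.6506 - 0.07729i)|−⟩

With |ψ⟩ = α|0⟩ + β|1⟩, the Hadamard-basis coefficients are ⟨+|ψ⟩ = (α + β)/√2 and ⟨−|ψ⟩ = (α − β)/√2.
Here α = 0.9914, β = (0.07129 + 0.1093i): (α + β)/√2 = (0.7514 + 0.07729i), (α − β)/√2 = (0.6506 - 0.07729i).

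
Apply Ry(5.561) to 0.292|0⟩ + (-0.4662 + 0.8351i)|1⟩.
(-0.1085 - 0.295i)|0⟩ + (0.5393 - 0.7812i)|1⟩

Ry(5.561) = [[cos(θ/2), −sin(θ/2)], [sin(θ/2), cos(θ/2)]]; θ = 5.561, cos(θ/2) ≈ -0.935511, sin(θ/2) ≈ 0.353297.
With a = amp(|0⟩) = 0.292 and b = amp(|1⟩) = (-0.4662 + 0.8351i):
new amp(|0⟩) = (-0.935511)·a + (-0.353297)·b = (-0.1085 - 0.295i)
new amp(|1⟩) = (0.353297)·a + (-0.935511)·b = (0.5393 - 0.7812i)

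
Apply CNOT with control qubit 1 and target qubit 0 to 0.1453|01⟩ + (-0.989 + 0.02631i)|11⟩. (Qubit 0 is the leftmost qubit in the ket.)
(-0.989 + 0.02631i)|01⟩ + 0.1453|11⟩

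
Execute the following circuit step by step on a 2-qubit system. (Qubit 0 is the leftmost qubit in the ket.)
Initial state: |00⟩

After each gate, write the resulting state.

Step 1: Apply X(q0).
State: |10⟩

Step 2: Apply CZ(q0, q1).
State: |10⟩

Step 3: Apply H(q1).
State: 1/√2|10⟩ + 1/√2|11⟩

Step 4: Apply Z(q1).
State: 1/√2|10⟩ - 1/√2|11⟩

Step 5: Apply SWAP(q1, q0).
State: 1/√2|01⟩ - 1/√2|11⟩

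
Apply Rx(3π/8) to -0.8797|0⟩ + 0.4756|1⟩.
(-0.7314 - 0.2642i)|0⟩ + (0.3954 + 0.4887i)|1⟩

Rx(3π/8) = [[cos(θ/2), −i·sin(θ/2)], [−i·sin(θ/2), cos(θ/2)]]; θ = 3π/8, cos(θ/2) ≈ 0.83147, sin(θ/2) ≈ 0.55557.
With a = amp(|0⟩) = -0.8797 and b = amp(|1⟩) = 0.4756:
new amp(|0⟩) = (0.83147)·a + (-0.55557i)·b = (-0.7314 - 0.2642i)
new amp(|1⟩) = (-0.55557i)·a + (0.83147)·b = (0.3954 + 0.4887i)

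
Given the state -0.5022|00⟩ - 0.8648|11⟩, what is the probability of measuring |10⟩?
0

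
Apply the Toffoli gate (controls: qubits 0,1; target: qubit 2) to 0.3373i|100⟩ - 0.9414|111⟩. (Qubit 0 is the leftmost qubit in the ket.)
0.3373i|100⟩ - 0.9414|110⟩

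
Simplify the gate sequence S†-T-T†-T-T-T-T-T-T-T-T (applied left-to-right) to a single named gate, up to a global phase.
S†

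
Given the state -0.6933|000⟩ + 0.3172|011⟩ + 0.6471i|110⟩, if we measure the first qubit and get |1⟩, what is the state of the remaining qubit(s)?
i|10⟩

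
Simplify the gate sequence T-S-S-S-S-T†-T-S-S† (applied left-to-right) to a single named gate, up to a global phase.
T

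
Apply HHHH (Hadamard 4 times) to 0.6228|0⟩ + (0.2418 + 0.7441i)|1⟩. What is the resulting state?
0.6228|0⟩ + (0.2418 + 0.7441i)|1⟩

H² = I, so an even number of Hadamards cancels: H^4 = I and the state is unchanged.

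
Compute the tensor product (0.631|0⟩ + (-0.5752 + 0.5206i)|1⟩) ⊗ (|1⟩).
0.631|01⟩ + (-0.5752 + 0.5206i)|11⟩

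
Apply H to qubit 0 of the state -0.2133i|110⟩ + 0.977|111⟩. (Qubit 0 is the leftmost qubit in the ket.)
-0.1508i|010⟩ + 0.6908|011⟩ + 0.1508i|110⟩ - 0.6908|111⟩

H on qubit 0 mixes each pair of kets that differ only in qubit 0: amplitudes (a, b) of (|…0…⟩, |…1…⟩) become ((a + b)/√2, (a − b)/√2). Kets absent from the input have amplitude 0.
(|010⟩, |110⟩): (a, b) = (0, -0.2133i) → (-0.1508i, 0.1508i)
(|011⟩, |111⟩): (a, b) = (0, 0.977) → (0.6908, -0.6908)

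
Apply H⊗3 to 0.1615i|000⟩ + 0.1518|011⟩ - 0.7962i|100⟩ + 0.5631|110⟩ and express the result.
(0.2528 - 0.2244i)|000⟩ + (0.1454 - 0.2244i)|001⟩ + (-0.2528 - 0.2244i)|010⟩ + (-0.1454 - 0.2244i)|011⟩ + (-0.1454 + 0.3386i)|100⟩ + (-0.2528 + 0.3386i)|101⟩ + (0.1454 + 0.3386i)|110⟩ + (0.2528 + 0.3386i)|111⟩

H⊗3 gives amp(|y⟩) = (1/2√2) Σ_x (−1)^(x·y) amp(|x⟩), where x·y is the number of positions in which both x and y have a 1.
|000⟩: (0.1615i + 0.1518 - 0.7962i + 0.5631)/(2√2) = (0.2528 - 0.2244i)
|001⟩: (0.1615i - 0.1518 - 0.7962i + 0.5631)/(2√2) = (0.1454 - 0.2244i)
|010⟩: (0.1615i - 0.1518 - 0.7962i - 0.5631)/(2√2) = (-0.2528 - 0.2244i)
|011⟩: (0.1615i + 0.1518 - 0.7962i - 0.5631)/(2√2) = (-0.1454 - 0.2244i)
|100⟩: (0.1615i + 0.1518 + 0.7962i - 0.5631)/(2√2) = (-0.1454 + 0.3386i)
|101⟩: (0.1615i - 0.1518 + 0.7962i - 0.5631)/(2√2) = (-0.2528 + 0.3386i)
|110⟩: (0.1615i - 0.1518 + 0.7962i + 0.5631)/(2√2) = (0.1454 + 0.3386i)
|111⟩: (0.1615i + 0.1518 + 0.7962i + 0.5631)/(2√2) = (0.2528 + 0.3386i)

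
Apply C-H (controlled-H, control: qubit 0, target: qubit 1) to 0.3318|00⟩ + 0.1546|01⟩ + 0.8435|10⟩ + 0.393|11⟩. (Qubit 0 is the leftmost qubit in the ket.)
0.3318|00⟩ + 0.1546|01⟩ + 0.8743|10⟩ + 0.3186|11⟩

C-H leaves the control-|0⟩ kets |00⟩, |01⟩ unchanged and applies H to qubit 1 on the control-|1⟩ pair (|10⟩, |11⟩).
H = [[1/√2, 1/√2], [1/√2, -1/√2]].
With a = amp(|10⟩) = 0.8435 and b = amp(|11⟩) = 0.393:
new amp(|10⟩) = (1/√2)·a + (1/√2)·b = 0.8743
new amp(|11⟩) = (1/√2)·a + (-1/√2)·b = 0.3186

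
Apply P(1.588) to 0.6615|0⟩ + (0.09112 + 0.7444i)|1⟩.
0.6615|0⟩ + (-0.7459 + 0.0783i)|1⟩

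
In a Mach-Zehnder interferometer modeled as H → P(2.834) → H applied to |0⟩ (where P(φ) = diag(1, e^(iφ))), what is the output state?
(0.02347 + 0.1514i)|0⟩ + (0.9765 - 0.1514i)|1⟩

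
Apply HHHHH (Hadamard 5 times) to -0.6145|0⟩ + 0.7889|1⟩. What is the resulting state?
0.1233|0⟩ - 0.9924|1⟩

H² = I, so H^5 = H: a single Hadamard. With (a, b) = (-0.6145, 0.7889), H gives ((a + b)/√2, (a − b)/√2) = (0.1233, -0.9924).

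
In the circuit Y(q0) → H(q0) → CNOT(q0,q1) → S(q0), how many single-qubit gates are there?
3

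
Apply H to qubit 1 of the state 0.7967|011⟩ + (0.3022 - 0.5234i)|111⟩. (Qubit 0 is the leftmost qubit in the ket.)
0.5634|001⟩ - 0.5634|011⟩ + (0.2137 - 0.3701i)|101⟩ + (-0.2137 + 0.3701i)|111⟩

H on qubit 1 mixes each pair of kets that differ only in qubit 1: amplitudes (a, b) of (|…0…⟩, |…1…⟩) become ((a + b)/√2, (a − b)/√2). Kets absent from the input have amplitude 0.
(|001⟩, |011⟩): (a, b) = (0, 0.7967) → (0.5634, -0.5634)
(|101⟩, |111⟩): (a, b) = (0, (0.3022 - 0.5234i)) → ((0.2137 - 0.3701i), (-0.2137 + 0.3701i))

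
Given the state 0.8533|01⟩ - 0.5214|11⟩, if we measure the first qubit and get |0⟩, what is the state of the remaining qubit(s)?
|1⟩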